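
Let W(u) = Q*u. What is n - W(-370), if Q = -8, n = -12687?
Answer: -15647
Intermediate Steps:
W(u) = -8*u
n - W(-370) = -12687 - (-8)*(-370) = -12687 - 1*2960 = -12687 - 2960 = -15647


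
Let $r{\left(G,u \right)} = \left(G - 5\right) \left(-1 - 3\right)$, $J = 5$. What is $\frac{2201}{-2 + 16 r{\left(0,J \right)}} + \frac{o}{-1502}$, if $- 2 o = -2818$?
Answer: $\frac{714460}{119409} \approx 5.9833$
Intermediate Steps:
$r{\left(G,u \right)} = 20 - 4 G$ ($r{\left(G,u \right)} = \left(-5 + G\right) \left(-4\right) = 20 - 4 G$)
$o = 1409$ ($o = \left(- \frac{1}{2}\right) \left(-2818\right) = 1409$)
$\frac{2201}{-2 + 16 r{\left(0,J \right)}} + \frac{o}{-1502} = \frac{2201}{-2 + 16 \left(20 - 0\right)} + \frac{1409}{-1502} = \frac{2201}{-2 + 16 \left(20 + 0\right)} + 1409 \left(- \frac{1}{1502}\right) = \frac{2201}{-2 + 16 \cdot 20} - \frac{1409}{1502} = \frac{2201}{-2 + 320} - \frac{1409}{1502} = \frac{2201}{318} - \frac{1409}{1502} = \frac{714460}{119409}$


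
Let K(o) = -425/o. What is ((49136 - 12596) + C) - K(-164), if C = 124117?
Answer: 26347323/164 ≈ 1.6065e+5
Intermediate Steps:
((49136 - 12596) + C) - K(-164) = ((49136 - 12596) + 124117) - (-425)/(-164) = (36540 + 124117) - (-425)*(-1)/164 = 160657 - 1*425/164 = 160657 - 425/164 = 26347323/164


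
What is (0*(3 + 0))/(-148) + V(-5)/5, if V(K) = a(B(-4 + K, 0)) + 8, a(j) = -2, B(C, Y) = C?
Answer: 6/5 ≈ 1.2000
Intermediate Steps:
V(K) = 6 (V(K) = -2 + 8 = 6)
(0*(3 + 0))/(-148) + V(-5)/5 = (0*(3 + 0))/(-148) + 6/5 = (0*3)*(-1/148) + 6*(1/5) = 0*(-1/148) + 6/5 = 0 + 6/5 = 6/5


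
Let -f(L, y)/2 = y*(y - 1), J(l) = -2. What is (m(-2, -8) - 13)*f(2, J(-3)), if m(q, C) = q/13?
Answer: 2052/13 ≈ 157.85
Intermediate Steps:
m(q, C) = q/13 (m(q, C) = q*(1/13) = q/13)
f(L, y) = -2*y*(-1 + y) (f(L, y) = -2*y*(y - 1) = -2*y*(-1 + y))
(m(-2, -8) - 13)*f(2, J(-3)) = ((1/13)*(-2) - 13)*(2*(-2)*(1 - 1*(-2))) = (-2/13 - 13)*(2*(-2)*(1 + 2)) = -342*(-2)*3/13 = -171/13*(-12) = 2052/13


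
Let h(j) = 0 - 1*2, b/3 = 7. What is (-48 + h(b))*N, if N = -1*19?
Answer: 950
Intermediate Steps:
b = 21 (b = 3*7 = 21)
N = -19
h(j) = -2 (h(j) = 0 - 2 = -2)
(-48 + h(b))*N = (-48 - 2)*(-19) = -50*(-19) = 950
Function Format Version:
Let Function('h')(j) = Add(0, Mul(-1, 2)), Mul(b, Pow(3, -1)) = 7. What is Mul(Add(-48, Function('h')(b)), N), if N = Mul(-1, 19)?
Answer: 950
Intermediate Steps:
b = 21 (b = Mul(3, 7) = 21)
N = -19
Function('h')(j) = -2 (Function('h')(j) = Add(0, -2) = -2)
Mul(Add(-48, Function('h')(b)), N) = Mul(Add(-48, -2), -19) = Mul(-50, -19) = 950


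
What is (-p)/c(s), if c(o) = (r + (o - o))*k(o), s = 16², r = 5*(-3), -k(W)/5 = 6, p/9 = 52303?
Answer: -52303/50 ≈ -1046.1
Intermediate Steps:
p = 470727 (p = 9*52303 = 470727)
k(W) = -30 (k(W) = -5*6 = -30)
r = -15
s = 256
c(o) = 450 (c(o) = (-15 + (o - o))*(-30) = (-15 + 0)*(-30) = -15*(-30) = 450)
(-p)/c(s) = -1*470727/450 = -470727*1/450 = -52303/50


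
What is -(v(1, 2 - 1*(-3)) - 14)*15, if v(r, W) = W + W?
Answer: 60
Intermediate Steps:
v(r, W) = 2*W
-(v(1, 2 - 1*(-3)) - 14)*15 = -(2*(2 - 1*(-3)) - 14)*15 = -(2*(2 + 3) - 14)*15 = -(2*5 - 14)*15 = -(10 - 14)*15 = -(-4)*15 = -1*(-60) = 60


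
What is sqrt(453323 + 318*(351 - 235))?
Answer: sqrt(490211) ≈ 700.15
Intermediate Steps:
sqrt(453323 + 318*(351 - 235)) = sqrt(453323 + 318*116) = sqrt(453323 + 36888) = sqrt(490211)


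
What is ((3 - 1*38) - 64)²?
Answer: 9801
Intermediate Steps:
((3 - 1*38) - 64)² = ((3 - 38) - 64)² = (-35 - 64)² = (-99)² = 9801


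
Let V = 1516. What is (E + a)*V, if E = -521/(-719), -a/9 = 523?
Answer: -5129858992/719 ≈ -7.1347e+6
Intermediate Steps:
a = -4707 (a = -9*523 = -4707)
E = 521/719 (E = -521*(-1/719) = 521/719 ≈ 0.72462)
(E + a)*V = (521/719 - 4707)*1516 = -3383812/719*1516 = -5129858992/719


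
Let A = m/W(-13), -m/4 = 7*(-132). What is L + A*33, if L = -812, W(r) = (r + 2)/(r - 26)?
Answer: 431620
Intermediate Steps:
W(r) = (2 + r)/(-26 + r)
m = 3696 (m = -28*(-132) = -4*(-924) = 3696)
A = 13104 (A = 3696/(((2 - 13)/(-26 - 13))) = 3696/((-11/(-39))) = 3696/((-1/39*(-11))) = 3696/(11/39) = 3696*(39/11) = 13104)
L + A*33 = -812 + 13104*33 = -812 + 432432 = 431620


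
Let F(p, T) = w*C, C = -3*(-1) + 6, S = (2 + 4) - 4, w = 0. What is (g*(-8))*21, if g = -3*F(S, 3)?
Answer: 0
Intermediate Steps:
S = 2 (S = 6 - 4 = 2)
C = 9 (C = 3 + 6 = 9)
F(p, T) = 0 (F(p, T) = 0*9 = 0)
g = 0 (g = -3*0 = 0)
(g*(-8))*21 = (0*(-8))*21 = 0*21 = 0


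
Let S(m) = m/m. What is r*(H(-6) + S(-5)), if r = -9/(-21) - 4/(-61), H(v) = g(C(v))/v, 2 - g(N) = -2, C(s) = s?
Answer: 211/1281 ≈ 0.16472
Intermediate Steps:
g(N) = 4 (g(N) = 2 - 1*(-2) = 2 + 2 = 4)
S(m) = 1
H(v) = 4/v
r = 211/427 (r = -9*(-1/21) - 4*(-1/61) = 3/7 + 4/61 = 211/427 ≈ 0.49415)
r*(H(-6) + S(-5)) = 211*(4/(-6) + 1)/427 = 211*(4*(-1/6) + 1)/427 = 211*(-2/3 + 1)/427 = (211/427)*(1/3) = 211/1281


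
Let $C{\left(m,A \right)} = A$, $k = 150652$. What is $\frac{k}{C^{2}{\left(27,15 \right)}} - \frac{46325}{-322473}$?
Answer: $\frac{952776971}{1422675} \approx 669.71$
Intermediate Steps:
$\frac{k}{C^{2}{\left(27,15 \right)}} - \frac{46325}{-322473} = \frac{150652}{15^{2}} - \frac{46325}{-322473} = \frac{150652}{225} - - \frac{2725}{18969} = 150652 \cdot \frac{1}{225} + \frac{2725}{18969} = \frac{150652}{225} + \frac{2725}{18969} = \frac{952776971}{1422675}$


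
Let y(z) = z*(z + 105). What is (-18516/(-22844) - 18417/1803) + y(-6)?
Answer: -2071070534/3432311 ≈ -603.40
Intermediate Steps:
y(z) = z*(105 + z)
(-18516/(-22844) - 18417/1803) + y(-6) = (-18516/(-22844) - 18417/1803) - 6*(105 - 6) = (-18516*(-1/22844) - 18417*1/1803) - 6*99 = (4629/5711 - 6139/601) - 594 = -32277800/3432311 - 594 = -2071070534/3432311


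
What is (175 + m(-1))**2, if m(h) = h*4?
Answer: 29241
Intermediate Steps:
m(h) = 4*h
(175 + m(-1))**2 = (175 + 4*(-1))**2 = (175 - 4)**2 = 171**2 = 29241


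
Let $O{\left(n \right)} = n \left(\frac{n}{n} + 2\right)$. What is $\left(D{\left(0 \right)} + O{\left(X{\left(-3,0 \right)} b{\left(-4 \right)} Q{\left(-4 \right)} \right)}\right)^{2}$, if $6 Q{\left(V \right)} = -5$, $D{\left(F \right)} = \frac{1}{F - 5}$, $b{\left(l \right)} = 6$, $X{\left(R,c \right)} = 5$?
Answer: $\frac{141376}{25} \approx 5655.0$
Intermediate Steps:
$D{\left(F \right)} = \frac{1}{-5 + F}$
$Q{\left(V \right)} = - \frac{5}{6}$ ($Q{\left(V \right)} = \frac{1}{6} \left(-5\right) = - \frac{5}{6}$)
$O{\left(n \right)} = 3 n$ ($O{\left(n \right)} = n \left(1 + 2\right) = n 3 = 3 n$)
$\left(D{\left(0 \right)} + O{\left(X{\left(-3,0 \right)} b{\left(-4 \right)} Q{\left(-4 \right)} \right)}\right)^{2} = \left(\frac{1}{-5 + 0} + 3 \cdot 5 \cdot 6 \left(- \frac{5}{6}\right)\right)^{2} = \left(\frac{1}{-5} + 3 \cdot 30 \left(- \frac{5}{6}\right)\right)^{2} = \left(- \frac{1}{5} + 3 \left(-25\right)\right)^{2} = \left(- \frac{1}{5} - 75\right)^{2} = \left(- \frac{376}{5}\right)^{2} = \frac{141376}{25}$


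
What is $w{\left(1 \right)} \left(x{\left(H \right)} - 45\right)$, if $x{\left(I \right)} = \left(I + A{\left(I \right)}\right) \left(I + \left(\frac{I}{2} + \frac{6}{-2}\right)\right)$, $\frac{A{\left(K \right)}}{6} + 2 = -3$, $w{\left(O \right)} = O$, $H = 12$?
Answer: $-315$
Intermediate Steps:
$A{\left(K \right)} = -30$ ($A{\left(K \right)} = -12 + 6 \left(-3\right) = -12 - 18 = -30$)
$x{\left(I \right)} = \left(-30 + I\right) \left(-3 + \frac{3 I}{2}\right)$ ($x{\left(I \right)} = \left(I - 30\right) \left(I + \left(\frac{I}{2} + \frac{6}{-2}\right)\right) = \left(-30 + I\right) \left(I + \left(I \frac{1}{2} + 6 \left(- \frac{1}{2}\right)\right)\right) = \left(-30 + I\right) \left(I + \left(\frac{I}{2} - 3\right)\right) = \left(-30 + I\right) \left(I + \left(-3 + \frac{I}{2}\right)\right) = \left(-30 + I\right) \left(-3 + \frac{3 I}{2}\right)$)
$w{\left(1 \right)} \left(x{\left(H \right)} - 45\right) = 1 \left(\left(90 - 576 + \frac{3 \cdot 12^{2}}{2}\right) - 45\right) = 1 \left(\left(90 - 576 + \frac{3}{2} \cdot 144\right) - 45\right) = 1 \left(\left(90 - 576 + 216\right) - 45\right) = 1 \left(-270 - 45\right) = 1 \left(-315\right) = -315$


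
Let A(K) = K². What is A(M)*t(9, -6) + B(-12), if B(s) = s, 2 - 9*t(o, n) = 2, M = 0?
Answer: -12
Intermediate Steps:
t(o, n) = 0 (t(o, n) = 2/9 - ⅑*2 = 2/9 - 2/9 = 0)
A(M)*t(9, -6) + B(-12) = 0²*0 - 12 = 0*0 - 12 = 0 - 12 = -12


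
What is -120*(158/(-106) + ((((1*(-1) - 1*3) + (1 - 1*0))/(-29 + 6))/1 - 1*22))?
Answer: 3417120/1219 ≈ 2803.2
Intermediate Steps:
-120*(158/(-106) + ((((1*(-1) - 1*3) + (1 - 1*0))/(-29 + 6))/1 - 1*22)) = -120*(158*(-1/106) + ((((-1 - 3) + (1 + 0))/(-23))*1 - 22)) = -120*(-79/53 + (((-4 + 1)*(-1/23))*1 - 22)) = -120*(-79/53 + (-3*(-1/23)*1 - 22)) = -120*(-79/53 + ((3/23)*1 - 22)) = -120*(-79/53 + (3/23 - 22)) = -120*(-79/53 - 503/23) = -120*(-28476/1219) = 3417120/1219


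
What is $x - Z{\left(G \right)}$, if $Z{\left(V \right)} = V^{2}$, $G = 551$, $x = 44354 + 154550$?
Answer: $-104697$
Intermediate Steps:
$x = 198904$
$x - Z{\left(G \right)} = 198904 - 551^{2} = 198904 - 303601 = -104697$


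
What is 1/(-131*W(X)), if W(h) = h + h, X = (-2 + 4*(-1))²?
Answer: -1/9432 ≈ -0.00010602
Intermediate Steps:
X = 36 (X = (-2 - 4)² = (-6)² = 36)
W(h) = 2*h
1/(-131*W(X)) = 1/(-262*36) = 1/(-131*72) = 1/(-9432) = -1/9432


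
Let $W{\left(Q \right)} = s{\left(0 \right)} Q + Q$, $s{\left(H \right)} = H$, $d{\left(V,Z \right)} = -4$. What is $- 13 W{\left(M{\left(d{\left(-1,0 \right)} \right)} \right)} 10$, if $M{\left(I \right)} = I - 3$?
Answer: $910$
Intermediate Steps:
$M{\left(I \right)} = -3 + I$ ($M{\left(I \right)} = I - 3 = -3 + I$)
$W{\left(Q \right)} = Q$ ($W{\left(Q \right)} = 0 Q + Q = 0 + Q = Q$)
$- 13 W{\left(M{\left(d{\left(-1,0 \right)} \right)} \right)} 10 = - 13 \left(-3 - 4\right) 10 = \left(-13\right) \left(-7\right) 10 = 91 \cdot 10 = 910$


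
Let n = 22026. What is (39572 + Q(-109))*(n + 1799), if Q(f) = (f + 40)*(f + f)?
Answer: 1301178550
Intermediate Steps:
Q(f) = 2*f*(40 + f) (Q(f) = (40 + f)*(2*f) = 2*f*(40 + f))
(39572 + Q(-109))*(n + 1799) = (39572 + 2*(-109)*(40 - 109))*(22026 + 1799) = (39572 + 2*(-109)*(-69))*23825 = (39572 + 15042)*23825 = 54614*23825 = 1301178550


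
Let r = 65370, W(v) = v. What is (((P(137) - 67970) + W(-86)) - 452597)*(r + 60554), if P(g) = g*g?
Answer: -63199240816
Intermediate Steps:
P(g) = g²
(((P(137) - 67970) + W(-86)) - 452597)*(r + 60554) = (((137² - 67970) - 86) - 452597)*(65370 + 60554) = (((18769 - 67970) - 86) - 452597)*125924 = ((-49201 - 86) - 452597)*125924 = (-49287 - 452597)*125924 = -501884*125924 = -63199240816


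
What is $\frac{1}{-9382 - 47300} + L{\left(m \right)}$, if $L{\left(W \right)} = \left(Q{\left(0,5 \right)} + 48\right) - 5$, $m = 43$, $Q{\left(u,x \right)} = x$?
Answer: $\frac{2720735}{56682} \approx 48.0$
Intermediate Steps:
$L{\left(W \right)} = 48$ ($L{\left(W \right)} = \left(5 + 48\right) - 5 = 53 - 5 = 48$)
$\frac{1}{-9382 - 47300} + L{\left(m \right)} = \frac{1}{-9382 - 47300} + 48 = \frac{1}{-56682} + 48 = - \frac{1}{56682} + 48 = \frac{2720735}{56682}$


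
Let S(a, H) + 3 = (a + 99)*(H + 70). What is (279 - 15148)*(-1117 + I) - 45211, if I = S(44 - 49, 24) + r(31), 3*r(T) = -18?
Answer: -114685201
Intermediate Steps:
S(a, H) = -3 + (70 + H)*(99 + a) (S(a, H) = -3 + (a + 99)*(H + 70) = -3 + (99 + a)*(70 + H) = -3 + (70 + H)*(99 + a))
r(T) = -6 (r(T) = (⅓)*(-18) = -6)
I = 8827 (I = (6927 + 70*(44 - 49) + 99*24 + 24*(44 - 49)) - 6 = (6927 + 70*(-5) + 2376 + 24*(-5)) - 6 = (6927 - 350 + 2376 - 120) - 6 = 8833 - 6 = 8827)
(279 - 15148)*(-1117 + I) - 45211 = (279 - 15148)*(-1117 + 8827) - 45211 = -14869*7710 - 45211 = -114639990 - 45211 = -114685201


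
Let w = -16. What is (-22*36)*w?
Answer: 12672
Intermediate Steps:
(-22*36)*w = -22*36*(-16) = -792*(-16) = 12672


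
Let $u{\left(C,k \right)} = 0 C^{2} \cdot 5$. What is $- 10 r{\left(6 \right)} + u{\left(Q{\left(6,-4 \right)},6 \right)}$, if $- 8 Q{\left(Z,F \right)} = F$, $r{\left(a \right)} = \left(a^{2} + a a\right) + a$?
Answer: $-780$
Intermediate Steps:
$r{\left(a \right)} = a + 2 a^{2}$ ($r{\left(a \right)} = \left(a^{2} + a^{2}\right) + a = 2 a^{2} + a = a + 2 a^{2}$)
$Q{\left(Z,F \right)} = - \frac{F}{8}$
$u{\left(C,k \right)} = 0$ ($u{\left(C,k \right)} = 0 \cdot 5 = 0$)
$- 10 r{\left(6 \right)} + u{\left(Q{\left(6,-4 \right)},6 \right)} = - 10 \cdot 6 \left(1 + 2 \cdot 6\right) + 0 = - 10 \cdot 6 \left(1 + 12\right) + 0 = - 10 \cdot 6 \cdot 13 + 0 = \left(-10\right) 78 + 0 = -780 + 0 = -780$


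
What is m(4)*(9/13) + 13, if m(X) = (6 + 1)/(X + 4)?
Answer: 1415/104 ≈ 13.606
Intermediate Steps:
m(X) = 7/(4 + X)
m(4)*(9/13) + 13 = (7/(4 + 4))*(9/13) + 13 = (7/8)*(9*(1/13)) + 13 = (7*(⅛))*(9/13) + 13 = (7/8)*(9/13) + 13 = 63/104 + 13 = 1415/104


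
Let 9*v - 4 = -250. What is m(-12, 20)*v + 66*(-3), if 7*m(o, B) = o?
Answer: -1058/7 ≈ -151.14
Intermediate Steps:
v = -82/3 (v = 4/9 + (⅑)*(-250) = 4/9 - 250/9 = -82/3 ≈ -27.333)
m(o, B) = o/7
m(-12, 20)*v + 66*(-3) = ((⅐)*(-12))*(-82/3) + 66*(-3) = -12/7*(-82/3) - 198 = 328/7 - 198 = -1058/7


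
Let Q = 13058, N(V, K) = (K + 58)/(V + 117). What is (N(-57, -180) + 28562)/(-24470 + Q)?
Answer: -856799/342360 ≈ -2.5026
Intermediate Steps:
N(V, K) = (58 + K)/(117 + V)
(N(-57, -180) + 28562)/(-24470 + Q) = ((58 - 180)/(117 - 57) + 28562)/(-24470 + 13058) = (-122/60 + 28562)/(-11412) = ((1/60)*(-122) + 28562)*(-1/11412) = (-61/30 + 28562)*(-1/11412) = (856799/30)*(-1/11412) = -856799/342360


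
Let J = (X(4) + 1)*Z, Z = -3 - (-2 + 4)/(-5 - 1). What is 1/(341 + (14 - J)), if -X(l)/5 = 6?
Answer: 3/833 ≈ 0.0036014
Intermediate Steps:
X(l) = -30 (X(l) = -5*6 = -30)
Z = -8/3 (Z = -3 - 2/(-6) = -3 - 2*(-1)/6 = -3 - 1*(-⅓) = -3 + ⅓ = -8/3 ≈ -2.6667)
J = 232/3 (J = (-30 + 1)*(-8/3) = -29*(-8/3) = 232/3 ≈ 77.333)
1/(341 + (14 - J)) = 1/(341 + (14 - 1*232/3)) = 1/(341 + (14 - 232/3)) = 1/(341 - 190/3) = 1/(833/3) = 3/833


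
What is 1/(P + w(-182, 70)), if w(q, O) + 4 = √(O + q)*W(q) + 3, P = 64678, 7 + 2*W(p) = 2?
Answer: 64677/4183115029 + 10*I*√7/4183115029 ≈ 1.5461e-5 + 6.3248e-9*I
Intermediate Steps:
W(p) = -5/2 (W(p) = -7/2 + (½)*2 = -7/2 + 1 = -5/2)
w(q, O) = -1 - 5*√(O + q)/2 (w(q, O) = -4 + (√(O + q)*(-5/2) + 3) = -4 + (-5*√(O + q)/2 + 3) = -4 + (3 - 5*√(O + q)/2) = -1 - 5*√(O + q)/2)
1/(P + w(-182, 70)) = 1/(64678 + (-1 - 5*√(70 - 182)/2)) = 1/(64678 + (-1 - 10*I*√7)) = 1/(64677 - 10*I*√7)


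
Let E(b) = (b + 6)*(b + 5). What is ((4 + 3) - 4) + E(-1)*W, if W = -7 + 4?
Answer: -57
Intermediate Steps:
E(b) = (5 + b)*(6 + b) (E(b) = (6 + b)*(5 + b) = (5 + b)*(6 + b))
W = -3
((4 + 3) - 4) + E(-1)*W = ((4 + 3) - 4) + (30 + (-1)² + 11*(-1))*(-3) = (7 - 4) + (30 + 1 - 11)*(-3) = 3 + 20*(-3) = 3 - 60 = -57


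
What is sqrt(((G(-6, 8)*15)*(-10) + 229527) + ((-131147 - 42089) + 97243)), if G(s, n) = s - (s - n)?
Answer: 3*sqrt(16926) ≈ 390.30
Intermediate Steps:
G(s, n) = n (G(s, n) = s + (n - s) = n)
sqrt(((G(-6, 8)*15)*(-10) + 229527) + ((-131147 - 42089) + 97243)) = sqrt(((8*15)*(-10) + 229527) + ((-131147 - 42089) + 97243)) = sqrt((120*(-10) + 229527) + (-173236 + 97243)) = sqrt((-1200 + 229527) - 75993) = sqrt(228327 - 75993) = sqrt(152334) = 3*sqrt(16926)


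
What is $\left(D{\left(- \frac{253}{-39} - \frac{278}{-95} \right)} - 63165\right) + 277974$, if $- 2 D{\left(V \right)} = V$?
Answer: $\frac{1591699813}{7410} \approx 2.148 \cdot 10^{5}$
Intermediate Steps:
$D{\left(V \right)} = - \frac{V}{2}$
$\left(D{\left(- \frac{253}{-39} - \frac{278}{-95} \right)} - 63165\right) + 277974 = \left(- \frac{- \frac{253}{-39} - \frac{278}{-95}}{2} - 63165\right) + 277974 = \left(- \frac{\left(-253\right) \left(- \frac{1}{39}\right) - - \frac{278}{95}}{2} - 63165\right) + 277974 = \left(- \frac{\frac{253}{39} + \frac{278}{95}}{2} - 63165\right) + 277974 = \left(\left(- \frac{1}{2}\right) \frac{34877}{3705} - 63165\right) + 277974 = \left(- \frac{34877}{7410} - 63165\right) + 277974 = - \frac{468087527}{7410} + 277974 = \frac{1591699813}{7410}$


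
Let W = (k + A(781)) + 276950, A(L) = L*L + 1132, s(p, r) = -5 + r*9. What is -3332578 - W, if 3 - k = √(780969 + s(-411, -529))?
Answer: -4220624 + √776203 ≈ -4.2197e+6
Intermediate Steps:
s(p, r) = -5 + 9*r
k = 3 - √776203 (k = 3 - √(780969 + (-5 + 9*(-529))) = 3 - √(780969 + (-5 - 4761)) = 3 - √(780969 - 4766) = 3 - √776203 ≈ -878.02)
A(L) = 1132 + L² (A(L) = L² + 1132 = 1132 + L²)
W = 888046 - √776203 (W = ((3 - √776203) + (1132 + 781²)) + 276950 = ((3 - √776203) + (1132 + 609961)) + 276950 = ((3 - √776203) + 611093) + 276950 = (611096 - √776203) + 276950 = 888046 - √776203 ≈ 8.8717e+5)
-3332578 - W = -3332578 - (888046 - √776203) = -3332578 + (-888046 + √776203) = -4220624 + √776203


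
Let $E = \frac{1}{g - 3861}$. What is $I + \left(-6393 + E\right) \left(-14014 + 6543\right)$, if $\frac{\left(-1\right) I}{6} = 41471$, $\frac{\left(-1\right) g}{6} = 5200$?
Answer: $\frac{53737516528}{1131} \approx 4.7513 \cdot 10^{7}$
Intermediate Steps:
$g = -31200$ ($g = \left(-6\right) 5200 = -31200$)
$I = -248826$ ($I = \left(-6\right) 41471 = -248826$)
$E = - \frac{1}{35061}$ ($E = \frac{1}{-31200 - 3861} = \frac{1}{-35061} = - \frac{1}{35061} \approx -2.8522 \cdot 10^{-5}$)
$I + \left(-6393 + E\right) \left(-14014 + 6543\right) = -248826 + \left(-6393 - \frac{1}{35061}\right) \left(-14014 + 6543\right) = -248826 - - \frac{54018938734}{1131} = -248826 + \frac{54018938734}{1131} = \frac{53737516528}{1131}$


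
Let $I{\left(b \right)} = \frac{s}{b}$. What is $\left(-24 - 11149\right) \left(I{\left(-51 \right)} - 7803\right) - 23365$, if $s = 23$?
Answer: $\frac{4445394233}{51} \approx 8.7165 \cdot 10^{7}$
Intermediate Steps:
$I{\left(b \right)} = \frac{23}{b}$
$\left(-24 - 11149\right) \left(I{\left(-51 \right)} - 7803\right) - 23365 = \left(-24 - 11149\right) \left(\frac{23}{-51} - 7803\right) - 23365 = - 11173 \left(23 \left(- \frac{1}{51}\right) - 7803\right) - 23365 = - 11173 \left(- \frac{23}{51} - 7803\right) - 23365 = \left(-11173\right) \left(- \frac{397976}{51}\right) - 23365 = \frac{4446585848}{51} - 23365 = \frac{4445394233}{51}$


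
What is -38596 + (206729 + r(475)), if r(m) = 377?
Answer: 168510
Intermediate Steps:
-38596 + (206729 + r(475)) = -38596 + (206729 + 377) = -38596 + 207106 = 168510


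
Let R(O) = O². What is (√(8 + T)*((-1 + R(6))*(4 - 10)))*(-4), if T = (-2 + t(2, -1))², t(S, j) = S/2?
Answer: 2520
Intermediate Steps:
t(S, j) = S/2 (t(S, j) = S*(½) = S/2)
T = 1 (T = (-2 + (½)*2)² = (-2 + 1)² = (-1)² = 1)
(√(8 + T)*((-1 + R(6))*(4 - 10)))*(-4) = (√(8 + 1)*((-1 + 6²)*(4 - 10)))*(-4) = (√9*((-1 + 36)*(-6)))*(-4) = (3*(35*(-6)))*(-4) = (3*(-210))*(-4) = -630*(-4) = 2520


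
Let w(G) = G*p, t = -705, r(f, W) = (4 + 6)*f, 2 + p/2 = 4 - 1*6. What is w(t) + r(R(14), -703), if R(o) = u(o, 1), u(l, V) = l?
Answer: 5780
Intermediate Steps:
p = -8 (p = -4 + 2*(4 - 1*6) = -4 + 2*(4 - 6) = -4 + 2*(-2) = -4 - 4 = -8)
R(o) = o
r(f, W) = 10*f
w(G) = -8*G (w(G) = G*(-8) = -8*G)
w(t) + r(R(14), -703) = -8*(-705) + 10*14 = 5640 + 140 = 5780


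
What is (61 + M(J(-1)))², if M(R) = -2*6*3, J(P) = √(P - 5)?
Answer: 625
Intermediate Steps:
J(P) = √(-5 + P)
M(R) = -36 (M(R) = -12*3 = -36)
(61 + M(J(-1)))² = (61 - 36)² = 25² = 625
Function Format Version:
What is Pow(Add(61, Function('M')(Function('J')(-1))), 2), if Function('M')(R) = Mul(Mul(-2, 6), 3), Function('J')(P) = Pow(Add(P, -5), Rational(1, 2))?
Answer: 625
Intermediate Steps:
Function('J')(P) = Pow(Add(-5, P), Rational(1, 2))
Function('M')(R) = -36 (Function('M')(R) = Mul(-12, 3) = -36)
Pow(Add(61, Function('M')(Function('J')(-1))), 2) = Pow(Add(61, -36), 2) = Pow(25, 2) = 625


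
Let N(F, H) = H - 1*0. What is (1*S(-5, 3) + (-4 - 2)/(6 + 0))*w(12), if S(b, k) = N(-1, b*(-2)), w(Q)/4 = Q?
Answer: 432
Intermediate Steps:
N(F, H) = H (N(F, H) = H + 0 = H)
w(Q) = 4*Q
S(b, k) = -2*b (S(b, k) = b*(-2) = -2*b)
(1*S(-5, 3) + (-4 - 2)/(6 + 0))*w(12) = (1*(-2*(-5)) + (-4 - 2)/(6 + 0))*(4*12) = (1*10 - 6/6)*48 = (10 - 6*⅙)*48 = (10 - 1)*48 = 9*48 = 432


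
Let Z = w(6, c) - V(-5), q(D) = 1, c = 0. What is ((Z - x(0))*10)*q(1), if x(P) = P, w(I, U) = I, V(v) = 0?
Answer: 60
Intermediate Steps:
Z = 6 (Z = 6 - 1*0 = 6 + 0 = 6)
((Z - x(0))*10)*q(1) = ((6 - 1*0)*10)*1 = ((6 + 0)*10)*1 = (6*10)*1 = 60*1 = 60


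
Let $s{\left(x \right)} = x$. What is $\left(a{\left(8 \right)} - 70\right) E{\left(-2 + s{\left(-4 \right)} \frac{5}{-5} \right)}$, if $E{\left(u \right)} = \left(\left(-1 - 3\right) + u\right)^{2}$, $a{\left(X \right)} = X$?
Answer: $-248$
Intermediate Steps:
$E{\left(u \right)} = \left(-4 + u\right)^{2}$ ($E{\left(u \right)} = \left(\left(-1 - 3\right) + u\right)^{2} = \left(-4 + u\right)^{2}$)
$\left(a{\left(8 \right)} - 70\right) E{\left(-2 + s{\left(-4 \right)} \frac{5}{-5} \right)} = \left(8 - 70\right) \left(-4 - \left(2 + 4 \frac{5}{-5}\right)\right)^{2} = - 62 \left(-4 - \left(2 + 4 \cdot 5 \left(- \frac{1}{5}\right)\right)\right)^{2} = - 62 \left(-4 - -2\right)^{2} = - 62 \left(-4 + \left(-2 + 4\right)\right)^{2} = - 62 \left(-4 + 2\right)^{2} = - 62 \left(-2\right)^{2} = \left(-62\right) 4 = -248$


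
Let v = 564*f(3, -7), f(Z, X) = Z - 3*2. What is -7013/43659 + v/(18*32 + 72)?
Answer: -242023/87318 ≈ -2.7717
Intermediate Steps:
f(Z, X) = -6 + Z (f(Z, X) = Z - 1*6 = Z - 6 = -6 + Z)
v = -1692 (v = 564*(-6 + 3) = 564*(-3) = -1692)
-7013/43659 + v/(18*32 + 72) = -7013/43659 - 1692/(18*32 + 72) = -7013*1/43659 - 1692/(576 + 72) = -7013/43659 - 1692/648 = -7013/43659 - 1692*1/648 = -7013/43659 - 47/18 = -242023/87318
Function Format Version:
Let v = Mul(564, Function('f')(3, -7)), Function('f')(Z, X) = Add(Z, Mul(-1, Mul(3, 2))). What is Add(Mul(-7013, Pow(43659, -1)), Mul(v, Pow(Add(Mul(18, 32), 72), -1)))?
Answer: Rational(-242023, 87318) ≈ -2.7717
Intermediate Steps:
Function('f')(Z, X) = Add(-6, Z) (Function('f')(Z, X) = Add(Z, Mul(-1, 6)) = Add(Z, -6) = Add(-6, Z))
v = -1692 (v = Mul(564, Add(-6, 3)) = Mul(564, -3) = -1692)
Add(Mul(-7013, Pow(43659, -1)), Mul(v, Pow(Add(Mul(18, 32), 72), -1))) = Add(Mul(-7013, Pow(43659, -1)), Mul(-1692, Pow(Add(Mul(18, 32), 72), -1))) = Add(Mul(-7013, Rational(1, 43659)), Mul(-1692, Pow(Add(576, 72), -1))) = Add(Rational(-7013, 43659), Mul(-1692, Pow(648, -1))) = Add(Rational(-7013, 43659), Mul(-1692, Rational(1, 648))) = Add(Rational(-7013, 43659), Rational(-47, 18)) = Rational(-242023, 87318)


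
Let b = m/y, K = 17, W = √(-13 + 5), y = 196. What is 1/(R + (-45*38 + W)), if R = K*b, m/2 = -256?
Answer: -2106167/3695086182 - 2401*I*√2/3695086182 ≈ -0.00056999 - 9.1893e-7*I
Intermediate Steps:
m = -512 (m = 2*(-256) = -512)
W = 2*I*√2 (W = √(-8) = 2*I*√2 ≈ 2.8284*I)
b = -128/49 (b = -512/196 = -512*1/196 = -128/49 ≈ -2.6122)
R = -2176/49 (R = 17*(-128/49) = -2176/49 ≈ -44.408)
1/(R + (-45*38 + W)) = 1/(-2176/49 + (-45*38 + 2*I*√2)) = 1/(-2176/49 + (-1710 + 2*I*√2)) = 1/(-85966/49 + 2*I*√2)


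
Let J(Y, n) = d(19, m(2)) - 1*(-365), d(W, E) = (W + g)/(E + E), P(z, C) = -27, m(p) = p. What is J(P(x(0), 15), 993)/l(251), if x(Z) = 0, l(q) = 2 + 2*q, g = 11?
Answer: 745/1008 ≈ 0.73909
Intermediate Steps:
d(W, E) = (11 + W)/(2*E) (d(W, E) = (W + 11)/(E + E) = (11 + W)/((2*E)) = (11 + W)*(1/(2*E)) = (11 + W)/(2*E))
J(Y, n) = 745/2 (J(Y, n) = (½)*(11 + 19)/2 - 1*(-365) = (½)*(½)*30 + 365 = 15/2 + 365 = 745/2)
J(P(x(0), 15), 993)/l(251) = 745/(2*(2 + 2*251)) = 745/(2*(2 + 502)) = (745/2)/504 = (745/2)*(1/504) = 745/1008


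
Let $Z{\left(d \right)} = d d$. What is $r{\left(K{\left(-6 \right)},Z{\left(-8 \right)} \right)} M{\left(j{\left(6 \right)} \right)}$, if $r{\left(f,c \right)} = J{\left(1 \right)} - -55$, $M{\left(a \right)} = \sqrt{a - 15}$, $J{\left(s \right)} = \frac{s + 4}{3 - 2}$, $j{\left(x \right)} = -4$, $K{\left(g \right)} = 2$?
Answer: $60 i \sqrt{19} \approx 261.53 i$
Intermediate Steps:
$J{\left(s \right)} = 4 + s$ ($J{\left(s \right)} = \frac{4 + s}{1} = \left(4 + s\right) 1 = 4 + s$)
$M{\left(a \right)} = \sqrt{-15 + a}$
$Z{\left(d \right)} = d^{2}$
$r{\left(f,c \right)} = 60$ ($r{\left(f,c \right)} = \left(4 + 1\right) - -55 = 5 + 55 = 60$)
$r{\left(K{\left(-6 \right)},Z{\left(-8 \right)} \right)} M{\left(j{\left(6 \right)} \right)} = 60 \sqrt{-15 - 4} = 60 \sqrt{-19} = 60 i \sqrt{19}$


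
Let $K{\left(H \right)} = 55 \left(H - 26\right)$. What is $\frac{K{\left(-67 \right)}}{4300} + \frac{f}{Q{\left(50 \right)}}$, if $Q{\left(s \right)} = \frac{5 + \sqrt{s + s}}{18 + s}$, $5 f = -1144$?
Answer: $- \frac{13395569}{12900} \approx -1038.4$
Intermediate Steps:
$f = - \frac{1144}{5}$ ($f = \frac{1}{5} \left(-1144\right) = - \frac{1144}{5} \approx -228.8$)
$K{\left(H \right)} = -1430 + 55 H$ ($K{\left(H \right)} = 55 \left(-26 + H\right) = -1430 + 55 H$)
$Q{\left(s \right)} = \frac{5 + \sqrt{2} \sqrt{s}}{18 + s}$ ($Q{\left(s \right)} = \frac{5 + \sqrt{2 s}}{18 + s} = \frac{5 + \sqrt{2} \sqrt{s}}{18 + s}$)
$\frac{K{\left(-67 \right)}}{4300} + \frac{f}{Q{\left(50 \right)}} = \frac{-1430 + 55 \left(-67\right)}{4300} - \frac{1144}{5 \frac{5 + \sqrt{2} \sqrt{50}}{18 + 50}} = \left(-1430 - 3685\right) \frac{1}{4300} - \frac{1144}{5 \frac{5 + \sqrt{2} \cdot 5 \sqrt{2}}{68}} = \left(-5115\right) \frac{1}{4300} - \frac{1144}{5 \frac{5 + 10}{68}} = - \frac{1023}{860} - \frac{1144}{5 \cdot \frac{1}{68} \cdot 15} = - \frac{1023}{860} - \frac{1144}{5 \cdot \frac{15}{68}} = - \frac{1023}{860} - \frac{77792}{75} = - \frac{13395569}{12900}$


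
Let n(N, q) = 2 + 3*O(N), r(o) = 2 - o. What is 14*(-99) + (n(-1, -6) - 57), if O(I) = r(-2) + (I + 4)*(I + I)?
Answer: -1447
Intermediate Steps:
O(I) = 4 + 2*I*(4 + I) (O(I) = (2 - 1*(-2)) + (I + 4)*(I + I) = (2 + 2) + (4 + I)*(2*I) = 4 + 2*I*(4 + I))
n(N, q) = 14 + 6*N² + 24*N (n(N, q) = 2 + 3*(4 + 2*N² + 8*N) = 2 + (12 + 6*N² + 24*N) = 14 + 6*N² + 24*N)
14*(-99) + (n(-1, -6) - 57) = 14*(-99) + ((14 + 6*(-1)² + 24*(-1)) - 57) = -1386 + ((14 + 6*1 - 24) - 57) = -1386 + ((14 + 6 - 24) - 57) = -1386 + (-4 - 57) = -1386 - 61 = -1447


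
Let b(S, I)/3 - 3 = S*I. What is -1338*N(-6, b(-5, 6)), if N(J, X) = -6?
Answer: 8028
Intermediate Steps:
b(S, I) = 9 + 3*I*S (b(S, I) = 9 + 3*(S*I) = 9 + 3*(I*S) = 9 + 3*I*S)
-1338*N(-6, b(-5, 6)) = -1338*(-6) = 8028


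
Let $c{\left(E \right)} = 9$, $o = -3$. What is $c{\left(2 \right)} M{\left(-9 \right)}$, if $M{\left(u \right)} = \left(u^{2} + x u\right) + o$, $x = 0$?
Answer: $702$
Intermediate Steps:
$M{\left(u \right)} = -3 + u^{2}$ ($M{\left(u \right)} = \left(u^{2} + 0 u\right) - 3 = \left(u^{2} + 0\right) - 3 = u^{2} - 3 = -3 + u^{2}$)
$c{\left(2 \right)} M{\left(-9 \right)} = 9 \left(-3 + \left(-9\right)^{2}\right) = 9 \left(-3 + 81\right) = 9 \cdot 78 = 702$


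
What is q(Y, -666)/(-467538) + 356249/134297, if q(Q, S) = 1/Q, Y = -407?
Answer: 67789897733831/25555102969902 ≈ 2.6527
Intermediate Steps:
q(Y, -666)/(-467538) + 356249/134297 = 1/(-407*(-467538)) + 356249/134297 = -1/407*(-1/467538) + 356249*(1/134297) = 1/190287966 + 356249/134297 = 67789897733831/25555102969902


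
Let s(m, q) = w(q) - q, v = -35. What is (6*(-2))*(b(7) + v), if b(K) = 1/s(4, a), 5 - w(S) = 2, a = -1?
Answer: 417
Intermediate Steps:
w(S) = 3 (w(S) = 5 - 1*2 = 5 - 2 = 3)
s(m, q) = 3 - q
b(K) = 1/4 (b(K) = 1/(3 - 1*(-1)) = 1/(3 + 1) = 1/4)
(6*(-2))*(b(7) + v) = (6*(-2))*(1/4 - 35) = -12*(-139/4) = 417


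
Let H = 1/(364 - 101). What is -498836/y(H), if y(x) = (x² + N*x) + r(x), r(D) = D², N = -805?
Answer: 34503987284/211713 ≈ 1.6298e+5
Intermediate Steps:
H = 1/263 ≈ 0.0038023
y(x) = -805*x + 2*x² (y(x) = (x² - 805*x) + x² = -805*x + 2*x²)
-498836/y(H) = -498836*263/(-805 + 2*(1/263)) = -498836*263/(-805 + 2/263) = -498836/((1/263)*(-211713/263)) = -498836/(-211713/69169) = -498836*(-69169/211713) = 34503987284/211713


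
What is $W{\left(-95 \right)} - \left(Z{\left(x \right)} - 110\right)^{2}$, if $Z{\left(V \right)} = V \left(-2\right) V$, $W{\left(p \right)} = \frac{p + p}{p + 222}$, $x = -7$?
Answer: $- \frac{5494718}{127} \approx -43266.0$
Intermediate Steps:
$W{\left(p \right)} = \frac{2 p}{222 + p}$
$Z{\left(V \right)} = - 2 V^{2}$ ($Z{\left(V \right)} = - 2 V V = - 2 V^{2}$)
$W{\left(-95 \right)} - \left(Z{\left(x \right)} - 110\right)^{2} = 2 \left(-95\right) \frac{1}{222 - 95} - \left(- 2 \left(-7\right)^{2} - 110\right)^{2} = 2 \left(-95\right) \frac{1}{127} - \left(\left(-2\right) 49 - 110\right)^{2} = 2 \left(-95\right) \frac{1}{127} - \left(-98 - 110\right)^{2} = - \frac{190}{127} - \left(-208\right)^{2} = - \frac{190}{127} - 43264 = - \frac{5494718}{127}$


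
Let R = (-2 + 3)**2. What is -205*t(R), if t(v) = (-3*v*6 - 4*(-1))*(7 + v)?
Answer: 22960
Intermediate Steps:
R = 1 (R = 1**2 = 1)
t(v) = (4 - 18*v)*(7 + v) (t(v) = (-18*v + 4)*(7 + v) = (4 - 18*v)*(7 + v))
-205*t(R) = -205*(28 - 122*1 - 18*1**2) = -205*(28 - 122 - 18*1) = -205*(28 - 122 - 18) = -205*(-112) = 22960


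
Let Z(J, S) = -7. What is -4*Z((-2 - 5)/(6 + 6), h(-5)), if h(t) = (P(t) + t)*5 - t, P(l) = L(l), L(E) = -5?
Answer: 28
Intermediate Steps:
P(l) = -5
h(t) = -25 + 4*t (h(t) = (-5 + t)*5 - t = (-25 + 5*t) - t = -25 + 4*t)
-4*Z((-2 - 5)/(6 + 6), h(-5)) = -4*(-7) = 28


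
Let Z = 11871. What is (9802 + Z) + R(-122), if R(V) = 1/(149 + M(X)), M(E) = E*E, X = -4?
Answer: 3576046/165 ≈ 21673.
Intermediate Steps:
M(E) = E**2
R(V) = 1/165 (R(V) = 1/(149 + (-4)**2) = 1/(149 + 16) = 1/165)
(9802 + Z) + R(-122) = (9802 + 11871) + 1/165 = 21673 + 1/165 = 3576046/165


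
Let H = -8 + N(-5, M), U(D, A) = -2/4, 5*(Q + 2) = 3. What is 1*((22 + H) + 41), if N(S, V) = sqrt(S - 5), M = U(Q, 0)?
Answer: 55 + I*sqrt(10) ≈ 55.0 + 3.1623*I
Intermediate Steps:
Q = -7/5 (Q = -2 + (1/5)*3 = -2 + 3/5 = -7/5 ≈ -1.4000)
U(D, A) = -1/2 (U(D, A) = -2*1/4 = -1/2)
M = -1/2 ≈ -0.50000
N(S, V) = sqrt(-5 + S)
H = -8 + I*sqrt(10) (H = -8 + sqrt(-5 - 5) = -8 + sqrt(-10) = -8 + I*sqrt(10) ≈ -8.0 + 3.1623*I)
1*((22 + H) + 41) = 1*((22 + (-8 + I*sqrt(10))) + 41) = 1*((14 + I*sqrt(10)) + 41) = 1*(55 + I*sqrt(10)) = 55 + I*sqrt(10)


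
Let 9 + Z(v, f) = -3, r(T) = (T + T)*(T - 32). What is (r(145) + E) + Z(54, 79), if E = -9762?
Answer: 22996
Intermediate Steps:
r(T) = 2*T*(-32 + T) (r(T) = (2*T)*(-32 + T) = 2*T*(-32 + T))
Z(v, f) = -12 (Z(v, f) = -9 - 3 = -12)
(r(145) + E) + Z(54, 79) = (2*145*(-32 + 145) - 9762) - 12 = (2*145*113 - 9762) - 12 = (32770 - 9762) - 12 = 23008 - 12 = 22996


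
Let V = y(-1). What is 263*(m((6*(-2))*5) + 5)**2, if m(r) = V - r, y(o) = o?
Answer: 1077248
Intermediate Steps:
V = -1
m(r) = -1 - r
263*(m((6*(-2))*5) + 5)**2 = 263*((-1 - 6*(-2)*5) + 5)**2 = 263*((-1 - (-12)*5) + 5)**2 = 263*((-1 - 1*(-60)) + 5)**2 = 263*((-1 + 60) + 5)**2 = 263*(59 + 5)**2 = 263*64**2 = 263*4096 = 1077248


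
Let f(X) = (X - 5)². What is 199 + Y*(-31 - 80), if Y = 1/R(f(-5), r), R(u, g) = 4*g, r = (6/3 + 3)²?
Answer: 19789/100 ≈ 197.89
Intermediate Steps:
f(X) = (-5 + X)²
r = 25 (r = (6*(⅓) + 3)² = (2 + 3)² = 5² = 25)
Y = 1/100 (Y = 1/(4*25) = 1/100 ≈ 0.010000)
199 + Y*(-31 - 80) = 199 + (-31 - 80)/100 = 199 + (1/100)*(-111) = 199 - 111/100 = 19789/100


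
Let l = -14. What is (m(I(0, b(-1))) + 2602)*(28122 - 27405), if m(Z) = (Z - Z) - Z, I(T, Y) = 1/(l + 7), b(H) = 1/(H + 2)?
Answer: 13060155/7 ≈ 1.8657e+6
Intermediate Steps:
b(H) = 1/(2 + H)
I(T, Y) = -1/7 (I(T, Y) = 1/(-14 + 7) = 1/(-7) = -1/7)
m(Z) = -Z (m(Z) = 0 - Z = -Z)
(m(I(0, b(-1))) + 2602)*(28122 - 27405) = (-1*(-1/7) + 2602)*(28122 - 27405) = (1/7 + 2602)*717 = (18215/7)*717 = 13060155/7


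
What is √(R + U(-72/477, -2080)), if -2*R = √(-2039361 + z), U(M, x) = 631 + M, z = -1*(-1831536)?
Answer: √(7088220 - 28090*I*√8313)/106 ≈ 25.511 - 4.4675*I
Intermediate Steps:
z = 1831536
R = -5*I*√8313/2 (R = -√(-2039361 + 1831536)/2 = -5*I*√8313/2 ≈ -227.94*I)
√(R + U(-72/477, -2080)) = √(-5*I*√8313/2 + (631 - 72/477)) = √(-5*I*√8313/2 + (631 - 72*1/477)) = √(-5*I*√8313/2 + (631 - 8/53)) = √(-5*I*√8313/2 + 33435/53) = √(33435/53 - 5*I*√8313/2)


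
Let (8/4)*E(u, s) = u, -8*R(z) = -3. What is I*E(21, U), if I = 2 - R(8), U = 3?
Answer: 273/16 ≈ 17.063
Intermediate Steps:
R(z) = 3/8 (R(z) = -⅛*(-3) = 3/8)
E(u, s) = u/2
I = 13/8 (I = 2 - 1*3/8 = 2 - 3/8 = 13/8 ≈ 1.6250)
I*E(21, U) = 13*((½)*21)/8 = (13/8)*(21/2) = 273/16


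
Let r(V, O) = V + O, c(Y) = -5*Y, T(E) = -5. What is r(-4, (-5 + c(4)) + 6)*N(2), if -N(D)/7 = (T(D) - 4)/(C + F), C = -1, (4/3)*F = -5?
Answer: 5796/19 ≈ 305.05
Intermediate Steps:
F = -15/4 (F = (¾)*(-5) = -15/4 ≈ -3.7500)
N(D) = -252/19 (N(D) = -7*(-5 - 4)/(-1 - 15/4) = -(-63)/(-19/4) = -(-63)*(-4)/19 = -7*36/19 = -252/19)
r(V, O) = O + V
r(-4, (-5 + c(4)) + 6)*N(2) = (((-5 - 5*4) + 6) - 4)*(-252/19) = (((-5 - 20) + 6) - 4)*(-252/19) = ((-25 + 6) - 4)*(-252/19) = (-19 - 4)*(-252/19) = -23*(-252/19) = 5796/19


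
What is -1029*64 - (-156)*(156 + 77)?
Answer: -29508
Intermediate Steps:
-1029*64 - (-156)*(156 + 77) = -65856 - (-156)*233 = -65856 - 1*(-36348) = -65856 + 36348 = -29508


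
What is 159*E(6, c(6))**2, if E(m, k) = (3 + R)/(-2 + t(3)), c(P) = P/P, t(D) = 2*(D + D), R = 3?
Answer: 1431/25 ≈ 57.240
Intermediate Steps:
t(D) = 4*D (t(D) = 2*(2*D) = 4*D)
c(P) = 1
E(m, k) = 3/5 (E(m, k) = (3 + 3)/(-2 + 4*3) = 6/(-2 + 12) = 6/10 = 6*(1/10) = 3/5)
159*E(6, c(6))**2 = 159*(3/5)**2 = 159*(9/25) = 1431/25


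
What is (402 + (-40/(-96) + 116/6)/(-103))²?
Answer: 27405147025/169744 ≈ 1.6145e+5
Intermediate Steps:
(402 + (-40/(-96) + 116/6)/(-103))² = (402 + (-40*(-1/96) + 116*(⅙))*(-1/103))² = (402 + (5/12 + 58/3)*(-1/103))² = (402 + (79/4)*(-1/103))² = (402 - 79/412)² = (165545/412)² = 27405147025/169744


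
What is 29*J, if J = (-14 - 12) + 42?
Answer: 464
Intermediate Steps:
J = 16 (J = -26 + 42 = 16)
29*J = 29*16 = 464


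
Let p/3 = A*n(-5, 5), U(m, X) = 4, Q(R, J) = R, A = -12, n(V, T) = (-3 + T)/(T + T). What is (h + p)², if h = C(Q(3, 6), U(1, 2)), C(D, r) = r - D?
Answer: 961/25 ≈ 38.440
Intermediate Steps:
n(V, T) = (-3 + T)/(2*T) (n(V, T) = (-3 + T)/((2*T)) = (-3 + T)*(1/(2*T)) = (-3 + T)/(2*T))
p = -36/5 (p = 3*(-6*(-3 + 5)/5) = 3*(-6*2/5) = 3*(-12*⅕) = 3*(-12/5) = -36/5 ≈ -7.2000)
h = 1 (h = 4 - 1*3 = 4 - 3 = 1)
(h + p)² = (1 - 36/5)² = (-31/5)² = 961/25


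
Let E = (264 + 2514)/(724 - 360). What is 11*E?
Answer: 15279/182 ≈ 83.951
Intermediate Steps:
E = 1389/182 (E = 2778/364 = 2778*(1/364) = 1389/182 ≈ 7.6319)
11*E = 11*(1389/182) = 15279/182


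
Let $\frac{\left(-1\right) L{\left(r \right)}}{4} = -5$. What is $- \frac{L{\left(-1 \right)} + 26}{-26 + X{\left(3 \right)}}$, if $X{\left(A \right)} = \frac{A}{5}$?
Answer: $\frac{230}{127} \approx 1.811$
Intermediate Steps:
$L{\left(r \right)} = 20$ ($L{\left(r \right)} = \left(-4\right) \left(-5\right) = 20$)
$X{\left(A \right)} = \frac{A}{5}$ ($X{\left(A \right)} = A \frac{1}{5} = \frac{A}{5}$)
$- \frac{L{\left(-1 \right)} + 26}{-26 + X{\left(3 \right)}} = - \frac{20 + 26}{-26 + \frac{1}{5} \cdot 3} = - \frac{46}{-26 + \frac{3}{5}} = - \frac{46}{- \frac{127}{5}} = - \frac{46 \left(-5\right)}{127} = \left(-1\right) \left(- \frac{230}{127}\right) = \frac{230}{127}$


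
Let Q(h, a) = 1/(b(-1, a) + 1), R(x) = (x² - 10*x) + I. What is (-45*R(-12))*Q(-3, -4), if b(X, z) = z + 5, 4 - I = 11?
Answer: -11565/2 ≈ -5782.5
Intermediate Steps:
I = -7 (I = 4 - 1*11 = 4 - 11 = -7)
R(x) = -7 + x² - 10*x (R(x) = (x² - 10*x) - 7 = -7 + x² - 10*x)
b(X, z) = 5 + z
Q(h, a) = 1/(6 + a) (Q(h, a) = 1/((5 + a) + 1) = 1/(6 + a))
(-45*R(-12))*Q(-3, -4) = (-45*(-7 + (-12)² - 10*(-12)))/(6 - 4) = -45*(-7 + 144 + 120)/2 = -45*257*(½) = -11565*½ = -11565/2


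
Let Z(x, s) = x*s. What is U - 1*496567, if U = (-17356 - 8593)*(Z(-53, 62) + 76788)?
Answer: -1907799965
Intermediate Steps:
Z(x, s) = s*x
U = -1907303398 (U = (-17356 - 8593)*(62*(-53) + 76788) = -25949*(-3286 + 76788) = -25949*73502 = -1907303398)
U - 1*496567 = -1907303398 - 1*496567 = -1907303398 - 496567 = -1907799965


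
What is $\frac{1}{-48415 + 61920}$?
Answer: $\frac{1}{13505} \approx 7.4047 \cdot 10^{-5}$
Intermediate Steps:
$\frac{1}{-48415 + 61920} = \frac{1}{13505}$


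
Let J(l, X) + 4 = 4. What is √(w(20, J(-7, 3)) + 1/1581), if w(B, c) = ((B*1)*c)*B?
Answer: √1581/1581 ≈ 0.025150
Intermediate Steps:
J(l, X) = 0 (J(l, X) = -4 + 4 = 0)
w(B, c) = c*B² (w(B, c) = (B*c)*B = c*B²)
√(w(20, J(-7, 3)) + 1/1581) = √(0*20² + 1/1581) = √(0*400 + 1/1581) = √(0 + 1/1581) = √(1/1581) = √1581/1581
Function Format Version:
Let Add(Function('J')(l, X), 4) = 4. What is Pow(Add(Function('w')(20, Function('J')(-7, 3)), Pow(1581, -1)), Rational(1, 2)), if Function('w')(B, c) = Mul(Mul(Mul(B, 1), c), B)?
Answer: Mul(Rational(1, 1581), Pow(1581, Rational(1, 2))) ≈ 0.025150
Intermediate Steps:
Function('J')(l, X) = 0 (Function('J')(l, X) = Add(-4, 4) = 0)
Function('w')(B, c) = Mul(c, Pow(B, 2)) (Function('w')(B, c) = Mul(Mul(B, c), B) = Mul(c, Pow(B, 2)))
Pow(Add(Function('w')(20, Function('J')(-7, 3)), Pow(1581, -1)), Rational(1, 2)) = Pow(Add(Mul(0, Pow(20, 2)), Pow(1581, -1)), Rational(1, 2)) = Pow(Add(Mul(0, 400), Rational(1, 1581)), Rational(1, 2)) = Pow(Add(0, Rational(1, 1581)), Rational(1, 2)) = Pow(Rational(1, 1581), Rational(1, 2)) = Mul(Rational(1, 1581), Pow(1581, Rational(1, 2)))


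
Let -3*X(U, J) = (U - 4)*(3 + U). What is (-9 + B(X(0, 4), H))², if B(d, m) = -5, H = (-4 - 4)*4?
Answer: 196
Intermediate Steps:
X(U, J) = -(-4 + U)*(3 + U)/3 (X(U, J) = -(U - 4)*(3 + U)/3 = -(-4 + U)*(3 + U)/3)
H = -32 (H = -8*4 = -32)
(-9 + B(X(0, 4), H))² = (-9 - 5)² = (-14)² = 196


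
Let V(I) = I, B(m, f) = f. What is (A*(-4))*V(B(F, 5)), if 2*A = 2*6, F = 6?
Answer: -120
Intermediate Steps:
A = 6 (A = (2*6)/2 = (1/2)*12 = 6)
(A*(-4))*V(B(F, 5)) = (6*(-4))*5 = -24*5 = -120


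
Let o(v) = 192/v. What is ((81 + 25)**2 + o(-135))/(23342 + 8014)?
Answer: 126389/352755 ≈ 0.35829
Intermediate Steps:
((81 + 25)**2 + o(-135))/(23342 + 8014) = ((81 + 25)**2 + 192/(-135))/(23342 + 8014) = (106**2 + 192*(-1/135))/31356 = (11236 - 64/45)*(1/31356) = (505556/45)*(1/31356) = 126389/352755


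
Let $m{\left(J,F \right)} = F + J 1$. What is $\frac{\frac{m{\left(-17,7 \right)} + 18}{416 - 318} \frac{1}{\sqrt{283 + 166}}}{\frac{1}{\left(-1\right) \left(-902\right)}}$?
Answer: $\frac{3608 \sqrt{449}}{22001} \approx 3.4749$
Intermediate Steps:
$m{\left(J,F \right)} = F + J$
$\frac{\frac{m{\left(-17,7 \right)} + 18}{416 - 318} \frac{1}{\sqrt{283 + 166}}}{\frac{1}{\left(-1\right) \left(-902\right)}} = \frac{\frac{\left(7 - 17\right) + 18}{416 - 318} \frac{1}{\sqrt{283 + 166}}}{\frac{1}{\left(-1\right) \left(-902\right)}} = \frac{\frac{-10 + 18}{98} \frac{1}{\sqrt{449}}}{\frac{1}{902}} = 8 \cdot \frac{1}{98} \frac{\sqrt{449}}{449} \frac{1}{\frac{1}{902}} = \frac{4 \frac{\sqrt{449}}{449}}{49} \cdot 902 = \frac{4 \sqrt{449}}{22001} \cdot 902 = \frac{3608 \sqrt{449}}{22001}$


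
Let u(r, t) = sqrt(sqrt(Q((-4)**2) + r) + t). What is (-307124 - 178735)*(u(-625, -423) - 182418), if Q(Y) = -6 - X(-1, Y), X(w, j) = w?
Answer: 88629427062 - 485859*sqrt(-423 + 3*I*sqrt(70)) ≈ 8.8629e+10 - 9.997e+6*I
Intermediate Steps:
Q(Y) = -5 (Q(Y) = -6 - 1*(-1) = -6 + 1 = -5)
u(r, t) = sqrt(t + sqrt(-5 + r)) (u(r, t) = sqrt(sqrt(-5 + r) + t) = sqrt(t + sqrt(-5 + r)))
(-307124 - 178735)*(u(-625, -423) - 182418) = (-307124 - 178735)*(sqrt(-423 + sqrt(-5 - 625)) - 182418) = -485859*(sqrt(-423 + sqrt(-630)) - 182418) = -485859*(sqrt(-423 + 3*I*sqrt(70)) - 182418) = -485859*(-182418 + sqrt(-423 + 3*I*sqrt(70))) = 88629427062 - 485859*sqrt(-423 + 3*I*sqrt(70))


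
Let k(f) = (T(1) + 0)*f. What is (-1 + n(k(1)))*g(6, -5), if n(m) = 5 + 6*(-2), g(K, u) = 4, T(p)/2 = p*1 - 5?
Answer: -32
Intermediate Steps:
T(p) = -10 + 2*p (T(p) = 2*(p*1 - 5) = 2*(p - 5) = 2*(-5 + p) = -10 + 2*p)
k(f) = -8*f (k(f) = ((-10 + 2*1) + 0)*f = ((-10 + 2) + 0)*f = (-8 + 0)*f = -8*f)
n(m) = -7 (n(m) = 5 - 12 = -7)
(-1 + n(k(1)))*g(6, -5) = (-1 - 7)*4 = -8*4 = -32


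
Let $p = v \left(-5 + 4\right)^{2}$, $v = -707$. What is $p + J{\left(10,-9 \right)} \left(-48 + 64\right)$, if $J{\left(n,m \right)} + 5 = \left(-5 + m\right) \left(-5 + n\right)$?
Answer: $-1907$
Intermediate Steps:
$J{\left(n,m \right)} = -5 + \left(-5 + m\right) \left(-5 + n\right)$
$p = -707$ ($p = - 707 \left(-5 + 4\right)^{2} = - 707 \left(-1\right)^{2} = \left(-707\right) 1 = -707$)
$p + J{\left(10,-9 \right)} \left(-48 + 64\right) = -707 + \left(20 - -45 - 50 - 90\right) \left(-48 + 64\right) = -707 + \left(20 + 45 - 50 - 90\right) 16 = -707 - 1200 = -1907$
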